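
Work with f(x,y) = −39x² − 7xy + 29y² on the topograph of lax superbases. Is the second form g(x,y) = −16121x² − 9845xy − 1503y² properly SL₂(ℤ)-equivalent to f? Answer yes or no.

D₁ = 4573, D₂ = 4573
river cycle of f (length 26): (29, 65, -3), (-3, 67, 7), (7, 59, -39), (-39, 19, 27), (27, 35, -31), (-31, 27, 31), (31, 35, -27), (-27, 19, 39), (39, 59, -7), (-7, 67, 3), … (16 more)
river cycle of g (length 26): (-3, 67, 7), (7, 59, -39), (-39, 19, 27), (27, 35, -31), (-31, 27, 31), (31, 35, -27), (-27, 19, 39), (39, 59, -7), (-7, 67, 3), (3, 65, -29), … (16 more)
cycles coincide ⇒ equivalent

yes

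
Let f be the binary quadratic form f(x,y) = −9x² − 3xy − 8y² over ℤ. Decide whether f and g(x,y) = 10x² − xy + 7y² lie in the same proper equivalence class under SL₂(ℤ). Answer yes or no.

D₁ = -279, D₂ = -279
f is negative-definite; reduce −f:
−f: flip: (9,3,8)→(8,-3,9)
−f: reduced (well bottom): (8,-3,9) with a≤c, −a<b≤a
flip sign back: reduced form of f is (-8,3,-9)
g: flip: (10,-1,7)→(7,1,10)
g: reduced (well bottom): (7,1,10) with a≤c, −a<b≤a
reduced forms (-8, 3, -9) vs (7, 1, 10) ⇒ inequivalent

no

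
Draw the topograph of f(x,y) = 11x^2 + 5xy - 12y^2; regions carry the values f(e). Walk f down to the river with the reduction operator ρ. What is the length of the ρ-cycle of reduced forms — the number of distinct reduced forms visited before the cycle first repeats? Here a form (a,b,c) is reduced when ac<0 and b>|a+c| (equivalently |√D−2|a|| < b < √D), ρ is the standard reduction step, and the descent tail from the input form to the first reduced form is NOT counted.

D = 553, ⌊√D⌋ = 23
river: ρ → (-12,19,4)
river: ρ → (4,21,-7)
river: ρ → (-7,21,4)
river: ρ → (4,19,-12)
river: ρ → (-12,5,11)
river: ρ → (11,17,-6)
river: ρ → (-6,19,8)
river: ρ → (8,13,-12)
river: ρ → (-12,11,9)
river: ρ → (9,7,-14)
river: ρ → (-14,21,2)
river: ρ → (2,23,-3)
river: ρ → (-3,19,16)
river: ρ → (16,13,-6)
river: ρ → (-6,23,1)
river: ρ → (1,23,-6)
river: ρ → (-6,13,16)
river: ρ → (16,19,-3)
river: ρ → (-3,23,2)
river: ρ → (2,21,-14)
river: ρ → (-14,7,9)
river: ρ → (9,11,-12)
river: ρ → (-12,13,8)
river: ρ → (8,19,-6)
river: ρ → (-6,17,11)
river: ρ → (11,5,-12)
ρ-cycle length = 26 (tail of 0 descent steps not counted)

26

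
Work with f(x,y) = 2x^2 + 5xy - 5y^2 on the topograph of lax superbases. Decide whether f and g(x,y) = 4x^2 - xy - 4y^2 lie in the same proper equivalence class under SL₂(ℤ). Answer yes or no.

D₁ = 65, D₂ = 65
river cycle of f (length 6): (-5, 5, 2), (2, 7, -2), (-2, 5, 5), (5, 5, -2), (-2, 7, 2), (2, 5, -5)
river cycle of g (length 6): (-4, 1, 4), (4, 7, -1), (-1, 7, 4), (4, 1, -4), (-4, 7, 1), (1, 7, -4)
cycles differ ⇒ inequivalent

no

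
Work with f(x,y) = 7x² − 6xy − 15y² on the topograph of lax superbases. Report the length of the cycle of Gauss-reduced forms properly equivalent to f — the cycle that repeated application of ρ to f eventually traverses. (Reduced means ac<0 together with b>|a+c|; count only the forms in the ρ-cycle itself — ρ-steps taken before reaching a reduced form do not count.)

D = 456, ⌊√D⌋ = 21
descent: ρ → (-15,6,7)
descent: ρ → (7,8,-14)  [lands on river]
river: ρ → (-14,20,1)
river: ρ → (1,20,-14)
river: ρ → (-14,8,7)
river: ρ → (7,20,-2)
river: ρ → (-2,20,7)
ρ-cycle length = 6 (tail of 2 descent steps not counted)

6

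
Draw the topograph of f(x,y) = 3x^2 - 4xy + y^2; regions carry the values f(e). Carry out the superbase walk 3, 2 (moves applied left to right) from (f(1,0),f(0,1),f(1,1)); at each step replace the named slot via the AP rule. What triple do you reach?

start (3,1,0) = (f(1,0),f(0,1),f(1,1))
replace slot 3: 2·(3+1) − 0 = 8 → (3,1,8)
replace slot 2: 2·(3+8) − 1 = 21 → (3,21,8)

3,21,8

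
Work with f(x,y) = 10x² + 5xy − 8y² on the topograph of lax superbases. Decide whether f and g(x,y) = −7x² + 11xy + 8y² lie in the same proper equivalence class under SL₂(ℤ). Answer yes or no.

D₁ = 345, D₂ = 345
river cycle of f (length 10): (-8, 11, 7), (7, 17, -2), (-2, 15, 15), (15, 15, -2), (-2, 17, 7), (7, 11, -8), (-8, 5, 10), (10, 15, -3), (-3, 15, 10), (10, 5, -8)
river cycle of g (length 10): (8, 5, -10), (-10, 15, 3), (3, 15, -10), (-10, 5, 8), (8, 11, -7), (-7, 17, 2), (2, 15, -15), (-15, 15, 2), (2, 17, -7), (-7, 11, 8)
cycles differ ⇒ inequivalent

no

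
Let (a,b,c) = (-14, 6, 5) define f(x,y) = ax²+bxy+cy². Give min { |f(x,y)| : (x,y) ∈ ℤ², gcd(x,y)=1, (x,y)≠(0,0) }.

descent: ρ → (5,14,-6)  [lands on river]
river: ρ → (-6,10,9)
river: ρ → (9,8,-7)
river: ρ → (-7,6,10)
river: ρ → (10,14,-3)
river: ρ → (-3,16,5)
closes: descent 1, river 6
min |a| on river = 3

3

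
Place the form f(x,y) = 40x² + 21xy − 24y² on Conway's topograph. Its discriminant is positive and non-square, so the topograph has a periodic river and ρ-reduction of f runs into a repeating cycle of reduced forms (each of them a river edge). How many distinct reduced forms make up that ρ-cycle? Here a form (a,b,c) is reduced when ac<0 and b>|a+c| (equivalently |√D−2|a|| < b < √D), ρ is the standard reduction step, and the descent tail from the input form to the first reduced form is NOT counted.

D = 4281, ⌊√D⌋ = 65
river: ρ → (-24,27,37)
river: ρ → (37,47,-14)
river: ρ → (-14,65,1)
river: ρ → (1,65,-14)
river: ρ → (-14,47,37)
river: ρ → (37,27,-24)
river: ρ → (-24,21,40)
river: ρ → (40,59,-5)
river: ρ → (-5,61,28)
river: ρ → (28,51,-15)
river: ρ → (-15,39,46)
river: ρ → (46,53,-8)
river: ρ → (-8,59,25)
river: ρ → (25,41,-26)
river: ρ → (-26,63,3)
river: ρ → (3,63,-26)
river: ρ → (-26,41,25)
river: ρ → (25,59,-8)
river: ρ → (-8,53,46)
river: ρ → (46,39,-15)
river: ρ → (-15,51,28)
river: ρ → (28,61,-5)
river: ρ → (-5,59,40)
river: ρ → (40,21,-24)
ρ-cycle length = 24 (tail of 0 descent steps not counted)

24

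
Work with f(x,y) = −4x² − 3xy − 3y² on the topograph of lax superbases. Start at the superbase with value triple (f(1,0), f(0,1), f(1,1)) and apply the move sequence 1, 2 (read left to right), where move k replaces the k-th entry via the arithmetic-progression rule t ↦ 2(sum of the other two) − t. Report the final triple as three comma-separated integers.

start (-4,-3,-10) = (f(1,0),f(0,1),f(1,1))
replace slot 1: 2·((-3)+(-10)) − (-4) = -22 → (-22,-3,-10)
replace slot 2: 2·((-22)+(-10)) − (-3) = -61 → (-22,-61,-10)

-22,-61,-10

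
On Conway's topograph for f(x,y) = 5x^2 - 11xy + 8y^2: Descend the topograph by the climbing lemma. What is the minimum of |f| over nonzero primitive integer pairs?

translate: b→-1 (≡-11 mod 10), so (5,-11,8)→(5,-1,2)
flip: (5,-1,2)→(2,1,5)
reduced (well bottom): (2,1,5) with a≤c, −a<b≤a
well minimum = a = 2

2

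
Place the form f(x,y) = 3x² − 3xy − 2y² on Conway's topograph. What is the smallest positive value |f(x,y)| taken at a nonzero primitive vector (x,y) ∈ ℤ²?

descent: ρ → (-2,3,3)  [lands on river]
river: ρ → (3,3,-2)
river: ρ → (-2,5,1)
river: ρ → (1,5,-2)
closes: descent 1, river 4
min |a| on river = 1

1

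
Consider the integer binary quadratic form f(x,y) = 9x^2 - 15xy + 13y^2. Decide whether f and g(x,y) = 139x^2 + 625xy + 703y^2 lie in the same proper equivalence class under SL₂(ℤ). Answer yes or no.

D₁ = -243, D₂ = -243
f: translate: b→3 (≡-15 mod 18), so (9,-15,13)→(9,3,7)
f: flip: (9,3,7)→(7,-3,9)
f: reduced (well bottom): (7,-3,9) with a≤c, −a<b≤a
g: translate: b→69 (≡625 mod 278), so (139,625,703)→(139,69,9)
g: flip: (139,69,9)→(9,-69,139)
g: translate: b→3 (≡-69 mod 18), so (9,-69,139)→(9,3,7)
g: flip: (9,3,7)→(7,-3,9)
g: reduced (well bottom): (7,-3,9) with a≤c, −a<b≤a
reduced forms (7, -3, 9) vs (7, -3, 9) ⇒ equivalent

yes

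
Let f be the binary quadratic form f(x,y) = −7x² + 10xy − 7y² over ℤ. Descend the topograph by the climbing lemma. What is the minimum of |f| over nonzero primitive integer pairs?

translate: b→4 (≡-10 mod 14), so (7,-10,7)→(7,4,4)
flip: (7,4,4)→(4,-4,7)
translate: b→4 (≡-4 mod 8), so (4,-4,7)→(4,4,7)
reduced (well bottom): (4,4,7) with a≤c, −a<b≤a
well minimum |f| = |-4| = 4 (negative-definite)

4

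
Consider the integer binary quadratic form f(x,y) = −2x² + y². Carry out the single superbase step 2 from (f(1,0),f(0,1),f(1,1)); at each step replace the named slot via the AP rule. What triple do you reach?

start (-2,1,-1) = (f(1,0),f(0,1),f(1,1))
replace slot 2: 2·((-2)+(-1)) − 1 = -7 → (-2,-7,-1)

-2,-7,-1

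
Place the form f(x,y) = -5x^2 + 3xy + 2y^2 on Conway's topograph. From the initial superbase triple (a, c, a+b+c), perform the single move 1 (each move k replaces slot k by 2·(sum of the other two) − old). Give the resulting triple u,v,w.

start (-5,2,0) = (f(1,0),f(0,1),f(1,1))
replace slot 1: 2·(2+0) − (-5) = 9 → (9,2,0)

9,2,0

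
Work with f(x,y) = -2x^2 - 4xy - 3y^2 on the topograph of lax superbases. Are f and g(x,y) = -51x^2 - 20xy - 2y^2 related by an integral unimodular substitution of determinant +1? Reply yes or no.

D₁ = -8, D₂ = -8
f is negative-definite; reduce −f:
−f: translate: b→0 (≡4 mod 4), so (2,4,3)→(2,0,1)
−f: flip: (2,0,1)→(1,0,2)
−f: reduced (well bottom): (1,0,2) with a≤c, −a<b≤a
flip sign back: reduced form of f is (-1,0,-2)
g is negative-definite; reduce −g:
−g: flip: (51,20,2)→(2,-20,51)
−g: translate: b→0 (≡-20 mod 4), so (2,-20,51)→(2,0,1)
−g: flip: (2,0,1)→(1,0,2)
−g: reduced (well bottom): (1,0,2) with a≤c, −a<b≤a
flip sign back: reduced form of g is (-1,0,-2)
reduced forms (-1, 0, -2) vs (-1, 0, -2) ⇒ equivalent

yes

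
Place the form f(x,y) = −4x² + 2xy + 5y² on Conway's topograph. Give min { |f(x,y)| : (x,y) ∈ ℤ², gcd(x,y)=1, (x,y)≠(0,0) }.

river: ρ → (5,8,-1)
river: ρ → (-1,8,5)
river: ρ → (5,2,-4)
river: ρ → (-4,6,3)
river: ρ → (3,6,-4)
river: ρ → (-4,2,5)
closes: descent 0, river 6
min |a| on river = 1

1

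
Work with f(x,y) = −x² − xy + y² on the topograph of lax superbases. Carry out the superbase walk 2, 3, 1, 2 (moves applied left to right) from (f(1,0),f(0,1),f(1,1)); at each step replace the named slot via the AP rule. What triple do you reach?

start (-1,1,-1) = (f(1,0),f(0,1),f(1,1))
replace slot 2: 2·((-1)+(-1)) − 1 = -5 → (-1,-5,-1)
replace slot 3: 2·((-1)+(-5)) − (-1) = -11 → (-1,-5,-11)
replace slot 1: 2·((-5)+(-11)) − (-1) = -31 → (-31,-5,-11)
replace slot 2: 2·((-31)+(-11)) − (-5) = -79 → (-31,-79,-11)

-31,-79,-11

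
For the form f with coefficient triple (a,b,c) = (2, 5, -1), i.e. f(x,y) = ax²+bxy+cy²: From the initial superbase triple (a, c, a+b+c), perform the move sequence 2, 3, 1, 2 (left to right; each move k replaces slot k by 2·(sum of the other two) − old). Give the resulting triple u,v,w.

start (2,-1,6) = (f(1,0),f(0,1),f(1,1))
replace slot 2: 2·(2+6) − (-1) = 17 → (2,17,6)
replace slot 3: 2·(2+17) − 6 = 32 → (2,17,32)
replace slot 1: 2·(17+32) − 2 = 96 → (96,17,32)
replace slot 2: 2·(96+32) − 17 = 239 → (96,239,32)

96,239,32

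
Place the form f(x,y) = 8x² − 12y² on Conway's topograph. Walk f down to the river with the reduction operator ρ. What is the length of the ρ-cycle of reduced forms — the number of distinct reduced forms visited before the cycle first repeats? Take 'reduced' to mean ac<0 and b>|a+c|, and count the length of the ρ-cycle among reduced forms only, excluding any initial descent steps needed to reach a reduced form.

D = 384, ⌊√D⌋ = 19
descent: ρ → (-12,0,8)
descent: ρ → (8,16,-4)  [lands on river]
river: ρ → (-4,16,8)
ρ-cycle length = 2 (tail of 2 descent steps not counted)

2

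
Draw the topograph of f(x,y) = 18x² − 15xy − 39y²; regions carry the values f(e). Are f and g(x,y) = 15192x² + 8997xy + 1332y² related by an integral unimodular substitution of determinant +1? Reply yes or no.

D₁ = 3033, D₂ = 3033
river cycle of f (length 42): (18, 21, -36), (-36, 51, 3), (3, 51, -36), (-36, 21, 18), (18, 51, -6), (-6, 45, 42), (42, 39, -9), (-9, 51, 12), (12, 45, -21), (-21, 39, 18), … (32 more)
river cycle of g (length 42): (18, 21, -36), (-36, 51, 3), (3, 51, -36), (-36, 21, 18), (18, 51, -6), (-6, 45, 42), (42, 39, -9), (-9, 51, 12), (12, 45, -21), (-21, 39, 18), … (32 more)
cycles coincide ⇒ equivalent

yes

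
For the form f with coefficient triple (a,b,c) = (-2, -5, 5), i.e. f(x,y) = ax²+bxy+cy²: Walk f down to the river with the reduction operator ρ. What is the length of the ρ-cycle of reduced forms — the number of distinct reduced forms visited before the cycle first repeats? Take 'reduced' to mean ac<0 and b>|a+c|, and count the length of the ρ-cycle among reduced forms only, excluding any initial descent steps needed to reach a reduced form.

D = 65, ⌊√D⌋ = 8
descent: ρ → (5,5,-2)  [lands on river]
river: ρ → (-2,7,2)
river: ρ → (2,5,-5)
river: ρ → (-5,5,2)
river: ρ → (2,7,-2)
river: ρ → (-2,5,5)
ρ-cycle length = 6 (tail of 1 descent step not counted)

6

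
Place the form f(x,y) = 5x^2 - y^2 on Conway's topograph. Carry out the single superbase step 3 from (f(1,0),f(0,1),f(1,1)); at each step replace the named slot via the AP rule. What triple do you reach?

start (5,-1,4) = (f(1,0),f(0,1),f(1,1))
replace slot 3: 2·(5+(-1)) − 4 = 4 → (5,-1,4)

5,-1,4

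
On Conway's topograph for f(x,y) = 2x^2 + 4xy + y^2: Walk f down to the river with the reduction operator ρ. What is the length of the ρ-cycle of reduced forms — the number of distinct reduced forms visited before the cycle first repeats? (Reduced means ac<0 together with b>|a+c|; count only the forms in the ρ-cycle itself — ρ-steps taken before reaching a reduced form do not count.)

D = 8, ⌊√D⌋ = 2
descent: ρ → (1,2,-1)  [lands on river]
river: ρ → (-1,2,1)
ρ-cycle length = 2 (tail of 1 descent step not counted)

2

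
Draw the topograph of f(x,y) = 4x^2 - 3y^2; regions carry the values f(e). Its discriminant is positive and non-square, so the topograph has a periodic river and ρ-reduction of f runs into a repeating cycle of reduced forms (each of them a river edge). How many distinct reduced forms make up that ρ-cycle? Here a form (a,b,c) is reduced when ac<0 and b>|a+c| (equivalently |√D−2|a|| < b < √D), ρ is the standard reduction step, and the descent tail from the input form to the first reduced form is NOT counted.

D = 48, ⌊√D⌋ = 6
descent: ρ → (-3,6,1)  [lands on river]
river: ρ → (1,6,-3)
ρ-cycle length = 2 (tail of 1 descent step not counted)

2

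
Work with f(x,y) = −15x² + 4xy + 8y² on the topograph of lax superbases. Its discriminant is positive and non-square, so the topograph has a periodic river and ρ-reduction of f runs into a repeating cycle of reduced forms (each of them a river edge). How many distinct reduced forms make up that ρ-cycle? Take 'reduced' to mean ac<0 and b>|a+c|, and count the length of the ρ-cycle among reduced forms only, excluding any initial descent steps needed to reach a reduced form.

D = 496, ⌊√D⌋ = 22
descent: ρ → (8,12,-11)  [lands on river]
river: ρ → (-11,10,9)
river: ρ → (9,8,-12)
river: ρ → (-12,16,5)
river: ρ → (5,14,-15)
river: ρ → (-15,16,4)
river: ρ → (4,16,-15)
river: ρ → (-15,14,5)
river: ρ → (5,16,-12)
river: ρ → (-12,8,9)
river: ρ → (9,10,-11)
river: ρ → (-11,12,8)
river: ρ → (8,20,-3)
river: ρ → (-3,22,1)
river: ρ → (1,22,-3)
river: ρ → (-3,20,8)
ρ-cycle length = 16 (tail of 1 descent step not counted)

16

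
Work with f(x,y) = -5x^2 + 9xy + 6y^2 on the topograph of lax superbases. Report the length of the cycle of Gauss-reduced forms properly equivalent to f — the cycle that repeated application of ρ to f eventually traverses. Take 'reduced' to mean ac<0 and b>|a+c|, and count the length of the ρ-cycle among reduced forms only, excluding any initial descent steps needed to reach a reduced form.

D = 201, ⌊√D⌋ = 14
river: ρ → (6,3,-8)
river: ρ → (-8,13,1)
river: ρ → (1,13,-8)
river: ρ → (-8,3,6)
river: ρ → (6,9,-5)
river: ρ → (-5,11,4)
river: ρ → (4,13,-2)
river: ρ → (-2,11,10)
river: ρ → (10,9,-3)
river: ρ → (-3,9,10)
river: ρ → (10,11,-2)
river: ρ → (-2,13,4)
river: ρ → (4,11,-5)
river: ρ → (-5,9,6)
ρ-cycle length = 14 (tail of 0 descent steps not counted)

14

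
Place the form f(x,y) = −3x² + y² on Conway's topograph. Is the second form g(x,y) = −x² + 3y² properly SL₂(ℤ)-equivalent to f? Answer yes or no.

D₁ = 12, D₂ = 12
river cycle of f (length 2): (1, 2, -2), (-2, 2, 1)
river cycle of g (length 2): (-1, 2, 2), (2, 2, -1)
cycles differ ⇒ inequivalent

no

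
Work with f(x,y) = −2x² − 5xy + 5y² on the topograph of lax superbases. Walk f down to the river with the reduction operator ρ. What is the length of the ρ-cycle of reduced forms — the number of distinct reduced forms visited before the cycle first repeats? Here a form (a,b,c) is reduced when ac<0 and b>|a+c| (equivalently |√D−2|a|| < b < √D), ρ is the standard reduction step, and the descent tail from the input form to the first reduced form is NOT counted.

D = 65, ⌊√D⌋ = 8
descent: ρ → (5,5,-2)  [lands on river]
river: ρ → (-2,7,2)
river: ρ → (2,5,-5)
river: ρ → (-5,5,2)
river: ρ → (2,7,-2)
river: ρ → (-2,5,5)
ρ-cycle length = 6 (tail of 1 descent step not counted)

6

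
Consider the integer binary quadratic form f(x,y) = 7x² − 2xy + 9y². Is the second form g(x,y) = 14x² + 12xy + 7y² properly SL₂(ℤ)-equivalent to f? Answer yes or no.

D₁ = -248, D₂ = -248
f: reduced (well bottom): (7,-2,9) with a≤c, −a<b≤a
g: flip: (14,12,7)→(7,-12,14)
g: translate: b→2 (≡-12 mod 14), so (7,-12,14)→(7,2,9)
g: reduced (well bottom): (7,2,9) with a≤c, −a<b≤a
reduced forms (7, -2, 9) vs (7, 2, 9) ⇒ inequivalent

no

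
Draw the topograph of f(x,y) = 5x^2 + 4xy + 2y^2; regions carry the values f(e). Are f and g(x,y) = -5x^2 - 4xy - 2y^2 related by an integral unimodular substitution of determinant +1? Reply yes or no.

D₁ = -24, D₂ = -24
f: flip: (5,4,2)→(2,-4,5)
f: translate: b→0 (≡-4 mod 4), so (2,-4,5)→(2,0,3)
f: reduced (well bottom): (2,0,3) with a≤c, −a<b≤a
g is negative-definite; reduce −g:
−g: flip: (5,4,2)→(2,-4,5)
−g: translate: b→0 (≡-4 mod 4), so (2,-4,5)→(2,0,3)
−g: reduced (well bottom): (2,0,3) with a≤c, −a<b≤a
flip sign back: reduced form of g is (-2,0,-3)
reduced forms (2, 0, 3) vs (-2, 0, -3) ⇒ inequivalent

no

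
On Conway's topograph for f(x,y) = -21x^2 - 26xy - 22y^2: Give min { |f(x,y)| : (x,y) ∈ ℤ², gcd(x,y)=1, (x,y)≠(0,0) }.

translate: b→-16 (≡26 mod 42), so (21,26,22)→(21,-16,17)
flip: (21,-16,17)→(17,16,21)
reduced (well bottom): (17,16,21) with a≤c, −a<b≤a
well minimum |f| = |-17| = 17 (negative-definite)

17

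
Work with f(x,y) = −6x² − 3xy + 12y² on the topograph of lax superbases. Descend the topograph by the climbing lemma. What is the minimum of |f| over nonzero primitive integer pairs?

descent: ρ → (12,3,-6)
descent: ρ → (-6,9,9)  [lands on river]
river: ρ → (9,9,-6)
river: ρ → (-6,15,3)
river: ρ → (3,15,-6)
closes: descent 2, river 4
min |a| on river = 3

3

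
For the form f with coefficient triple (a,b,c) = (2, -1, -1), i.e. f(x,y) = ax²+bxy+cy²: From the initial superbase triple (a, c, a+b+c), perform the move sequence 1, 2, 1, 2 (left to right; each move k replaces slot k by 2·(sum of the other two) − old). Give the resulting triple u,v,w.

start (2,-1,0) = (f(1,0),f(0,1),f(1,1))
replace slot 1: 2·((-1)+0) − 2 = -4 → (-4,-1,0)
replace slot 2: 2·((-4)+0) − (-1) = -7 → (-4,-7,0)
replace slot 1: 2·((-7)+0) − (-4) = -10 → (-10,-7,0)
replace slot 2: 2·((-10)+0) − (-7) = -13 → (-10,-13,0)

-10,-13,0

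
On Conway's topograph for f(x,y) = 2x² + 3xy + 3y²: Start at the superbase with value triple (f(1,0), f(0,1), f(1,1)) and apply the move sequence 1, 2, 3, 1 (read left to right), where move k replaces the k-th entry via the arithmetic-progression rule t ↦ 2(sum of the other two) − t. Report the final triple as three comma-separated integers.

start (2,3,8) = (f(1,0),f(0,1),f(1,1))
replace slot 1: 2·(3+8) − 2 = 20 → (20,3,8)
replace slot 2: 2·(20+8) − 3 = 53 → (20,53,8)
replace slot 3: 2·(20+53) − 8 = 138 → (20,53,138)
replace slot 1: 2·(53+138) − 20 = 362 → (362,53,138)

362,53,138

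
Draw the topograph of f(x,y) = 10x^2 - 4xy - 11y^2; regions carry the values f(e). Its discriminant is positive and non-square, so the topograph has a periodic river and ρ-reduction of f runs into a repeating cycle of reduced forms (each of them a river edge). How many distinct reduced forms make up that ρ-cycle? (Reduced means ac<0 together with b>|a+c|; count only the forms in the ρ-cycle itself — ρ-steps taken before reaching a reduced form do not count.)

D = 456, ⌊√D⌋ = 21
descent: ρ → (-11,4,10)  [lands on river]
river: ρ → (10,16,-5)
river: ρ → (-5,14,13)
river: ρ → (13,12,-6)
river: ρ → (-6,12,13)
river: ρ → (13,14,-5)
river: ρ → (-5,16,10)
river: ρ → (10,4,-11)
river: ρ → (-11,18,3)
river: ρ → (3,18,-11)
ρ-cycle length = 10 (tail of 1 descent step not counted)

10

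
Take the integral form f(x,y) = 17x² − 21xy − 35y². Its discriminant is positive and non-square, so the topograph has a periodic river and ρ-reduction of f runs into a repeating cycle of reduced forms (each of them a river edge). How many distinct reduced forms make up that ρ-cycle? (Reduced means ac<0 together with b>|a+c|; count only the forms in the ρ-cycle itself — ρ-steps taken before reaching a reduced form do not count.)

D = 2821, ⌊√D⌋ = 53
descent: ρ → (-35,21,17)  [lands on river]
river: ρ → (17,47,-9)
river: ρ → (-9,43,27)
river: ρ → (27,11,-25)
river: ρ → (-25,39,13)
river: ρ → (13,39,-25)
river: ρ → (-25,11,27)
river: ρ → (27,43,-9)
river: ρ → (-9,47,17)
river: ρ → (17,21,-35)
river: ρ → (-35,49,3)
river: ρ → (3,53,-1)
river: ρ → (-1,53,3)
river: ρ → (3,49,-35)
ρ-cycle length = 14 (tail of 1 descent step not counted)

14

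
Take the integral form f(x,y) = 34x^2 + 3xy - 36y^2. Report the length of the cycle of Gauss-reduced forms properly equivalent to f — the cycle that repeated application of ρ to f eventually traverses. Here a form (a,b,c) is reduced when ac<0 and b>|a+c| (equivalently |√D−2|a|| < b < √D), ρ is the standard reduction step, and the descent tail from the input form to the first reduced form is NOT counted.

D = 4905, ⌊√D⌋ = 70
river: ρ → (-36,69,1)
river: ρ → (1,69,-36)
river: ρ → (-36,3,34)
river: ρ → (34,65,-5)
river: ρ → (-5,65,34)
river: ρ → (34,3,-36)
ρ-cycle length = 6 (tail of 0 descent steps not counted)

6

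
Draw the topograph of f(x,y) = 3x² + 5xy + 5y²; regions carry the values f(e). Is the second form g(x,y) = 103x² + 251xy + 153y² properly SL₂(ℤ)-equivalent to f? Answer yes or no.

D₁ = -35, D₂ = -35
f: translate: b→-1 (≡5 mod 6), so (3,5,5)→(3,-1,3)
f: flip: (3,-1,3)→(3,1,3)
f: reduced (well bottom): (3,1,3) with a≤c, −a<b≤a
g: translate: b→45 (≡251 mod 206), so (103,251,153)→(103,45,5)
g: flip: (103,45,5)→(5,-45,103)
g: translate: b→5 (≡-45 mod 10), so (5,-45,103)→(5,5,3)
g: flip: (5,5,3)→(3,-5,5)
g: translate: b→1 (≡-5 mod 6), so (3,-5,5)→(3,1,3)
g: reduced (well bottom): (3,1,3) with a≤c, −a<b≤a
reduced forms (3, 1, 3) vs (3, 1, 3) ⇒ equivalent

yes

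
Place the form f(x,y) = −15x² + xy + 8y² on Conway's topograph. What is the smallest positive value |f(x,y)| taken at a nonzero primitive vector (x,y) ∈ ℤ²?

descent: ρ → (8,15,-8)  [lands on river]
river: ρ → (-8,17,6)
river: ρ → (6,19,-5)
river: ρ → (-5,21,2)
river: ρ → (2,19,-15)
river: ρ → (-15,11,6)
river: ρ → (6,13,-13)
river: ρ → (-13,13,6)
river: ρ → (6,11,-15)
river: ρ → (-15,19,2)
river: ρ → (2,21,-5)
river: ρ → (-5,19,6)
river: ρ → (6,17,-8)
river: ρ → (-8,15,8)
river: ρ → (8,17,-6)
river: ρ → (-6,19,5)
river: ρ → (5,21,-2)
river: ρ → (-2,19,15)
river: ρ → (15,11,-6)
river: ρ → (-6,13,13)
river: ρ → (13,13,-6)
river: ρ → (-6,11,15)
river: ρ → (15,19,-2)
river: ρ → (-2,21,5)
river: ρ → (5,19,-6)
river: ρ → (-6,17,8)
closes: descent 1, river 26
min |a| on river = 2

2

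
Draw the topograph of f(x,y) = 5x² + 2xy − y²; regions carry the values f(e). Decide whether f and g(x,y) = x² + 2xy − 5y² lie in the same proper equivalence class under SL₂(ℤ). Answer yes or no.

D₁ = 24, D₂ = 24
river cycle of f (length 2): (-1, 4, 2), (2, 4, -1)
river cycle of g (length 2): (1, 4, -2), (-2, 4, 1)
cycles differ ⇒ inequivalent

no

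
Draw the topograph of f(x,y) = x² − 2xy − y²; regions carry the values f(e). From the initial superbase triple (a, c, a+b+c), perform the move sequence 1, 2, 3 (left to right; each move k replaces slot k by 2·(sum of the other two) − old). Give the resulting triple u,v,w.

start (1,-1,-2) = (f(1,0),f(0,1),f(1,1))
replace slot 1: 2·((-1)+(-2)) − 1 = -7 → (-7,-1,-2)
replace slot 2: 2·((-7)+(-2)) − (-1) = -17 → (-7,-17,-2)
replace slot 3: 2·((-7)+(-17)) − (-2) = -46 → (-7,-17,-46)

-7,-17,-46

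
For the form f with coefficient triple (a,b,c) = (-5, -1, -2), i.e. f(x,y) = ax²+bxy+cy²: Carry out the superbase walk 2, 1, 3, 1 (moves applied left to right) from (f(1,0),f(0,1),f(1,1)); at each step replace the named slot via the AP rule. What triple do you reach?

start (-5,-2,-8) = (f(1,0),f(0,1),f(1,1))
replace slot 2: 2·((-5)+(-8)) − (-2) = -24 → (-5,-24,-8)
replace slot 1: 2·((-24)+(-8)) − (-5) = -59 → (-59,-24,-8)
replace slot 3: 2·((-59)+(-24)) − (-8) = -158 → (-59,-24,-158)
replace slot 1: 2·((-24)+(-158)) − (-59) = -305 → (-305,-24,-158)

-305,-24,-158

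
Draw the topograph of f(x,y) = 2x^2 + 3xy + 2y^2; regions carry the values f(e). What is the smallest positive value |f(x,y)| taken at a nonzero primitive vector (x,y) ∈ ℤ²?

translate: b→-1 (≡3 mod 4), so (2,3,2)→(2,-1,1)
flip: (2,-1,1)→(1,1,2)
reduced (well bottom): (1,1,2) with a≤c, −a<b≤a
well minimum = a = 1

1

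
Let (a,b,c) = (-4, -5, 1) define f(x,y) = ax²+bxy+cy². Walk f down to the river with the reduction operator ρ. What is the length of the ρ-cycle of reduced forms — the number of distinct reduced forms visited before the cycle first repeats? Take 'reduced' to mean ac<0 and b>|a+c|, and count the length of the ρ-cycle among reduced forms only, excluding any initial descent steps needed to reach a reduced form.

D = 41, ⌊√D⌋ = 6
descent: ρ → (1,5,-4)  [lands on river]
river: ρ → (-4,3,2)
river: ρ → (2,5,-2)
river: ρ → (-2,3,4)
river: ρ → (4,5,-1)
river: ρ → (-1,5,4)
river: ρ → (4,3,-2)
river: ρ → (-2,5,2)
river: ρ → (2,3,-4)
river: ρ → (-4,5,1)
ρ-cycle length = 10 (tail of 1 descent step not counted)

10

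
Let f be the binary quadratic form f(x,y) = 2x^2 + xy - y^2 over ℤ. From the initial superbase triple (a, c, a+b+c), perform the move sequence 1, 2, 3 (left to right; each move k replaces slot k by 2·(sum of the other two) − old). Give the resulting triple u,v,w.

start (2,-1,2) = (f(1,0),f(0,1),f(1,1))
replace slot 1: 2·((-1)+2) − 2 = 0 → (0,-1,2)
replace slot 2: 2·(0+2) − (-1) = 5 → (0,5,2)
replace slot 3: 2·(0+5) − 2 = 8 → (0,5,8)

0,5,8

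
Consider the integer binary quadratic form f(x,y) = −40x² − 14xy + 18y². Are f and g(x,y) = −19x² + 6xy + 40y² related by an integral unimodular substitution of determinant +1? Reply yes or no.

D₁ = 3076, D₂ = 3076
river cycle of f (length 70): (18, 50, -8), (-8, 46, 30), (30, 14, -24), (-24, 34, 20), (20, 46, -12), (-12, 50, 12), (12, 46, -20), (-20, 34, 24), (24, 14, -30), (-30, 46, 8), … (60 more)
river cycle of g (length 74): (-19, 44, 15), (15, 46, -16), (-16, 50, 9), (9, 40, -41), (-41, 42, 8), (8, 54, -5), (-5, 46, 48), (48, 50, -3), (-3, 52, 31), (31, 10, -24), … (64 more)
cycles differ ⇒ inequivalent

no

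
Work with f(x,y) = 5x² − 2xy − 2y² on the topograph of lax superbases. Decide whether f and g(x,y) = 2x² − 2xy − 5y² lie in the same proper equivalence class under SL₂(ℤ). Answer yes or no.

D₁ = 44, D₂ = 44
river cycle of f (length 2): (-2, 6, 1), (1, 6, -2)
river cycle of g (length 2): (2, 6, -1), (-1, 6, 2)
cycles differ ⇒ inequivalent

no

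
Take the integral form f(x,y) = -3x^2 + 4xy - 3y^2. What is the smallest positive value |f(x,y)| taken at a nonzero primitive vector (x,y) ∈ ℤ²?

translate: b→2 (≡-4 mod 6), so (3,-4,3)→(3,2,2)
flip: (3,2,2)→(2,-2,3)
translate: b→2 (≡-2 mod 4), so (2,-2,3)→(2,2,3)
reduced (well bottom): (2,2,3) with a≤c, −a<b≤a
well minimum |f| = |-2| = 2 (negative-definite)

2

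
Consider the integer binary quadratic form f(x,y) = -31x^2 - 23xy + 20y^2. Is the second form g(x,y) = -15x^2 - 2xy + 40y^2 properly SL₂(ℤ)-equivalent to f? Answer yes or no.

D₁ = 3009, D₂ = 2404
discriminants differ ⇒ not SL₂(ℤ)-equivalent

no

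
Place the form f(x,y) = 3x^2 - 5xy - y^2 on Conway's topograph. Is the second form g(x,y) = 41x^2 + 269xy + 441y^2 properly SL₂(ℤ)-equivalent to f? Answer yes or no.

D₁ = 37, D₂ = 37
river cycle of f (length 6): (-1, 5, 3), (3, 1, -3), (-3, 5, 1), (1, 5, -3), (-3, 1, 3), (3, 5, -1)
river cycle of g (length 6): (3, 1, -3), (-3, 5, 1), (1, 5, -3), (-3, 1, 3), (3, 5, -1), (-1, 5, 3)
cycles coincide ⇒ equivalent

yes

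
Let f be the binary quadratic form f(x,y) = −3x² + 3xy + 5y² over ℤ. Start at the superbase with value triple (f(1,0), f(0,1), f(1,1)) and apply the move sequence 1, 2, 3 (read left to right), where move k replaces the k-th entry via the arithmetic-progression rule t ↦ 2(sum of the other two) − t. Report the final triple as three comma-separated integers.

start (-3,5,5) = (f(1,0),f(0,1),f(1,1))
replace slot 1: 2·(5+5) − (-3) = 23 → (23,5,5)
replace slot 2: 2·(23+5) − 5 = 51 → (23,51,5)
replace slot 3: 2·(23+51) − 5 = 143 → (23,51,143)

23,51,143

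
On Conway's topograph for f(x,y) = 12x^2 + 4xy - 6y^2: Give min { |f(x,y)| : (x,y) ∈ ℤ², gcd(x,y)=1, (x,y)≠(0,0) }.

descent: ρ → (-6,8,10)  [lands on river]
river: ρ → (10,12,-4)
river: ρ → (-4,12,10)
river: ρ → (10,8,-6)
river: ρ → (-6,16,2)
river: ρ → (2,16,-6)
closes: descent 1, river 6
min |a| on river = 2

2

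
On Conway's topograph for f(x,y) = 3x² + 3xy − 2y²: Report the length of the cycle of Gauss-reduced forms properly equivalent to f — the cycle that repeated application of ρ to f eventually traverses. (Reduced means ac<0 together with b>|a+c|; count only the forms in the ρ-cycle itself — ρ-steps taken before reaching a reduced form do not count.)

D = 33, ⌊√D⌋ = 5
river: ρ → (-2,5,1)
river: ρ → (1,5,-2)
river: ρ → (-2,3,3)
river: ρ → (3,3,-2)
ρ-cycle length = 4 (tail of 0 descent steps not counted)

4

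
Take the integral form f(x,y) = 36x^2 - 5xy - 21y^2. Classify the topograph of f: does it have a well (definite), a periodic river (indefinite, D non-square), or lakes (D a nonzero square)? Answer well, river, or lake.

D = b²−4ac = (-5)² − 4·36·(-21) = 3049
D > 0 non-square ⇒ indefinite ⇒ periodic river

river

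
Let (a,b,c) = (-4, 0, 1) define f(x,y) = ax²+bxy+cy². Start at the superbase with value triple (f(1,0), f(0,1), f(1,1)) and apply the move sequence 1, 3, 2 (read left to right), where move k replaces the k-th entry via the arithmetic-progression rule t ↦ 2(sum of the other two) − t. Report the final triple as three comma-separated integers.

start (-4,1,-3) = (f(1,0),f(0,1),f(1,1))
replace slot 1: 2·(1+(-3)) − (-4) = 0 → (0,1,-3)
replace slot 3: 2·(0+1) − (-3) = 5 → (0,1,5)
replace slot 2: 2·(0+5) − 1 = 9 → (0,9,5)

0,9,5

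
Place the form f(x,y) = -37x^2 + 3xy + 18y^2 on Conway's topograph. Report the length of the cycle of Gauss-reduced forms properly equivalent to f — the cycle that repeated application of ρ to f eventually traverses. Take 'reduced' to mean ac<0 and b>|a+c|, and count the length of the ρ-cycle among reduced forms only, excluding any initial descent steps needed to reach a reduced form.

D = 2673, ⌊√D⌋ = 51
descent: ρ → (18,33,-22)  [lands on river]
river: ρ → (-22,11,29)
river: ρ → (29,47,-4)
river: ρ → (-4,49,17)
river: ρ → (17,19,-34)
river: ρ → (-34,49,2)
river: ρ → (2,51,-9)
river: ρ → (-9,39,32)
river: ρ → (32,25,-16)
river: ρ → (-16,39,18)
ρ-cycle length = 10 (tail of 1 descent step not counted)

10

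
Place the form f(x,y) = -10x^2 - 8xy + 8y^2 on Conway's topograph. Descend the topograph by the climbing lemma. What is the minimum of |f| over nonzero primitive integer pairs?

descent: ρ → (8,8,-10)  [lands on river]
river: ρ → (-10,12,6)
river: ρ → (6,12,-10)
river: ρ → (-10,8,8)
closes: descent 1, river 4
min |a| on river = 6

6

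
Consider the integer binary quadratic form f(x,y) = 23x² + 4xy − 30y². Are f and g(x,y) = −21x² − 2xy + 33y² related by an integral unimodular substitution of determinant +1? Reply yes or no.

D₁ = 2776, D₂ = 2776
river cycle of f (length 46): (23, 50, -3), (-3, 52, 6), (6, 44, -35), (-35, 26, 15), (15, 34, -27), (-27, 20, 22), (22, 24, -25), (-25, 26, 21), (21, 16, -30), (-30, 44, 7), … (36 more)
river cycle of g (length 46): (-21, 40, 14), (14, 44, -15), (-15, 46, 11), (11, 42, -23), (-23, 50, 3), (3, 52, -6), (-6, 44, 35), (35, 26, -15), (-15, 34, 27), (27, 20, -22), … (36 more)
cycles differ ⇒ inequivalent

no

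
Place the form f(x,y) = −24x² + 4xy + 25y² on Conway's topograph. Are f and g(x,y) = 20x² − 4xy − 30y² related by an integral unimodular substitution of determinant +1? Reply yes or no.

D₁ = 2416, D₂ = 2416
river cycle of f (length 44): (25, 46, -3), (-3, 44, 40), (40, 36, -7), (-7, 48, 4), (4, 48, -7), (-7, 36, 40), (40, 44, -3), (-3, 46, 25), (25, 4, -24), (-24, 44, 5), … (34 more)
river cycle of g (length 20): (20, 36, -14), (-14, 48, 2), (2, 48, -14), (-14, 36, 20), (20, 44, -6), (-6, 40, 34), (34, 28, -12), (-12, 44, 10), (10, 36, -28), (-28, 20, 18), … (10 more)
cycles differ ⇒ inequivalent

no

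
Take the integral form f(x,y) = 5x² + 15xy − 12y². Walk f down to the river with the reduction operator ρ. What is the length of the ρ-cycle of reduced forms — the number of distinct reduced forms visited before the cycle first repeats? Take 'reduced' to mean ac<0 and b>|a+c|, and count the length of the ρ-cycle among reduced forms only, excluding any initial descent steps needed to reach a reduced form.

D = 465, ⌊√D⌋ = 21
river: ρ → (-12,9,8)
river: ρ → (8,7,-13)
river: ρ → (-13,19,2)
river: ρ → (2,21,-3)
river: ρ → (-3,21,2)
river: ρ → (2,19,-13)
river: ρ → (-13,7,8)
river: ρ → (8,9,-12)
river: ρ → (-12,15,5)
river: ρ → (5,15,-12)
ρ-cycle length = 10 (tail of 0 descent steps not counted)

10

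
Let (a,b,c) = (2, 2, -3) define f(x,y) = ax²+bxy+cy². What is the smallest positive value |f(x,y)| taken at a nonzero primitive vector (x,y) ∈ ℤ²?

river: ρ → (-3,4,1)
river: ρ → (1,4,-3)
river: ρ → (-3,2,2)
river: ρ → (2,2,-3)
closes: descent 0, river 4
min |a| on river = 1

1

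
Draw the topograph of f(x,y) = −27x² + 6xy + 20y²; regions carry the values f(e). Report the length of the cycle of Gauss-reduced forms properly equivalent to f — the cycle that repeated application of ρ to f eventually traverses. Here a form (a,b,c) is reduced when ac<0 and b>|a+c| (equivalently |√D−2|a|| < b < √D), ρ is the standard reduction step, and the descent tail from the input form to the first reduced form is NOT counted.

D = 2196, ⌊√D⌋ = 46
descent: ρ → (20,34,-13)  [lands on river]
river: ρ → (-13,44,5)
river: ρ → (5,46,-4)
river: ρ → (-4,42,27)
river: ρ → (27,12,-19)
river: ρ → (-19,26,20)
river: ρ → (20,14,-25)
river: ρ → (-25,36,9)
river: ρ → (9,36,-25)
river: ρ → (-25,14,20)
river: ρ → (20,26,-19)
river: ρ → (-19,12,27)
river: ρ → (27,42,-4)
river: ρ → (-4,46,5)
river: ρ → (5,44,-13)
river: ρ → (-13,34,20)
river: ρ → (20,46,-1)
river: ρ → (-1,46,20)
ρ-cycle length = 18 (tail of 1 descent step not counted)

18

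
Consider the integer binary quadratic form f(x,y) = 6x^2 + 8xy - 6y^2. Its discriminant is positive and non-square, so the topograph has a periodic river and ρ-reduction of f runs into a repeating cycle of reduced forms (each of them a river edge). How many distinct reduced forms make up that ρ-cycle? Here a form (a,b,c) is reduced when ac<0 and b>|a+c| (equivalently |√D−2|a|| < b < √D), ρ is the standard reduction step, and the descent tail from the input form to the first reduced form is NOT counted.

D = 208, ⌊√D⌋ = 14
river: ρ → (-6,4,8)
river: ρ → (8,12,-2)
river: ρ → (-2,12,8)
river: ρ → (8,4,-6)
river: ρ → (-6,8,6)
river: ρ → (6,4,-8)
river: ρ → (-8,12,2)
river: ρ → (2,12,-8)
river: ρ → (-8,4,6)
river: ρ → (6,8,-6)
ρ-cycle length = 10 (tail of 0 descent steps not counted)

10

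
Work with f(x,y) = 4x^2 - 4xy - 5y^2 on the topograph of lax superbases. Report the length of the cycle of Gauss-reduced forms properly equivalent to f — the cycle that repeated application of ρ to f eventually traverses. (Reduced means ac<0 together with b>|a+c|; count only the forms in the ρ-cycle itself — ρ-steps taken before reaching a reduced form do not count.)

D = 96, ⌊√D⌋ = 9
descent: ρ → (-5,4,4)  [lands on river]
river: ρ → (4,4,-5)
river: ρ → (-5,6,3)
river: ρ → (3,6,-5)
ρ-cycle length = 4 (tail of 1 descent step not counted)

4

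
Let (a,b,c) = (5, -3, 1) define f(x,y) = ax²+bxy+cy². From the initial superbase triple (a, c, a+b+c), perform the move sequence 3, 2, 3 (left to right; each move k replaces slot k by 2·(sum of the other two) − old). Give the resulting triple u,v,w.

start (5,1,3) = (f(1,0),f(0,1),f(1,1))
replace slot 3: 2·(5+1) − 3 = 9 → (5,1,9)
replace slot 2: 2·(5+9) − 1 = 27 → (5,27,9)
replace slot 3: 2·(5+27) − 9 = 55 → (5,27,55)

5,27,55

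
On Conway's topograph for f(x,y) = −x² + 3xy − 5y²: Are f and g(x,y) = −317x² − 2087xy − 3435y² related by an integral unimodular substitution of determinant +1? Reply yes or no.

D₁ = -11, D₂ = -11
f is negative-definite; reduce −f:
−f: translate: b→1 (≡-3 mod 2), so (1,-3,5)→(1,1,3)
−f: reduced (well bottom): (1,1,3) with a≤c, −a<b≤a
flip sign back: reduced form of f is (-1,-1,-3)
g is negative-definite; reduce −g:
−g: translate: b→185 (≡2087 mod 634), so (317,2087,3435)→(317,185,27)
−g: flip: (317,185,27)→(27,-185,317)
−g: translate: b→-23 (≡-185 mod 54), so (27,-185,317)→(27,-23,5)
−g: flip: (27,-23,5)→(5,23,27)
−g: translate: b→3 (≡23 mod 10), so (5,23,27)→(5,3,1)
−g: flip: (5,3,1)→(1,-3,5)
−g: translate: b→1 (≡-3 mod 2), so (1,-3,5)→(1,1,3)
−g: reduced (well bottom): (1,1,3) with a≤c, −a<b≤a
flip sign back: reduced form of g is (-1,-1,-3)
reduced forms (-1, -1, -3) vs (-1, -1, -3) ⇒ equivalent

yes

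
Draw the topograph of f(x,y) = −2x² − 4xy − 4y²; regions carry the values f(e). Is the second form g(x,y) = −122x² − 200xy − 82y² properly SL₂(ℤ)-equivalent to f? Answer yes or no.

D₁ = -16, D₂ = -16
f is negative-definite; reduce −f:
−f: translate: b→0 (≡4 mod 4), so (2,4,4)→(2,0,2)
−f: reduced (well bottom): (2,0,2) with a≤c, −a<b≤a
flip sign back: reduced form of f is (-2,0,-2)
g is negative-definite; reduce −g:
−g: translate: b→-44 (≡200 mod 244), so (122,200,82)→(122,-44,4)
−g: flip: (122,-44,4)→(4,44,122)
−g: translate: b→4 (≡44 mod 8), so (4,44,122)→(4,4,2)
−g: flip: (4,4,2)→(2,-4,4)
−g: translate: b→0 (≡-4 mod 4), so (2,-4,4)→(2,0,2)
−g: reduced (well bottom): (2,0,2) with a≤c, −a<b≤a
flip sign back: reduced form of g is (-2,0,-2)
reduced forms (-2, 0, -2) vs (-2, 0, -2) ⇒ equivalent

yes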